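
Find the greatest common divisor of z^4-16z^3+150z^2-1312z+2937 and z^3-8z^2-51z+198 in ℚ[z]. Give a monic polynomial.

By polynomial division,
  z^4-16z^3+150z^2-1312z+2937 = (z-8)(z^3-8z^2-51z+198) + (137z^2-1918z+4521)
  z^3-8z^2-51z+198 = ((1/137)z+6/137)(137z^2-1918z+4521) + (0)
Last nonzero remainder: 137z^2-1918z+4521. Dividing through by 137 gives the monic gcd z^2-14z+33.

z^2-14z+33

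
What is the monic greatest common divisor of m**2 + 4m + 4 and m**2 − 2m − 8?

m + 2

Repeated division with remainder:
  m**2 + 4m + 4 = (m**2 − 2m − 8) + (6m + 12)
  m**2 − 2m − 8 = ((1/6)m − 2/3)(6m + 12) + (0)
Last nonzero remainder: 6m + 12. Dividing through by 6 gives the monic gcd m + 2.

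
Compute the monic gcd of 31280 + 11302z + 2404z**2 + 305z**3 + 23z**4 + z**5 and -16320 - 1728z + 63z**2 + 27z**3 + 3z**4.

680 + 157z + 17z**2 + z**3

By polynomial division,
  z**5 + 23z**4 + 305z**3 + 2404z**2 + 11302z + 31280 = ((1/3)z + 14/3)(3z**4 + 27z**3 + 63z**2 - 1728z - 16320) + (158z**3 + 2686z**2 + 24806z + 107440)
  3z**4 + 27z**3 + 63z**2 - 1728z - 16320 = ((3/158)z - 12/79)(158z**3 + 2686z**2 + 24806z + 107440) + (0)
Last nonzero remainder: 158z**3 + 2686z**2 + 24806z + 107440. Dividing through by 158 gives the monic gcd z**3 + 17z**2 + 157z + 680.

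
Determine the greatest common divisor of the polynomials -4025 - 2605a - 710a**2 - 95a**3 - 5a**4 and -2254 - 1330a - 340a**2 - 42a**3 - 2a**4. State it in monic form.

161 + 72a + 14a**2 + a**3

Euclidean algorithm in ℚ[a]:
  -5a**4 - 95a**3 - 710a**2 - 2605a - 4025 = (5/2)(-2a**4 - 42a**3 - 340a**2 - 1330a - 2254) + (10a**3 + 140a**2 + 720a + 1610)
  -2a**4 - 42a**3 - 340a**2 - 1330a - 2254 = (-(1/5)a - 7/5)(10a**3 + 140a**2 + 720a + 1610) + (0)
Last nonzero remainder: 10a**3 + 140a**2 + 720a + 1610. Dividing through by 10 gives the monic gcd a**3 + 14a**2 + 72a + 161.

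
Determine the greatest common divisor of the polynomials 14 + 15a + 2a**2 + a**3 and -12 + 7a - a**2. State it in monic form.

1

By polynomial division,
  a**3 + 2a**2 + 15a + 14 = (-a - 9)(-a**2 + 7a - 12) + (66a - 94)
  -a**2 + 7a - 12 = (-(1/66)a + 92/1089)(66a - 94) + (-4420/1089)
  66a - 94 = (-(35937/2210)a + 51183/2210)(-4420/1089) + (0)
The last nonzero remainder is the constant -4420/1089, so the polynomials are coprime and gcd = 1.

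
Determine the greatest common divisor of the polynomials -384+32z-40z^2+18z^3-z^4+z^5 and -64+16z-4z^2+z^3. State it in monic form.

16+z^2

Euclidean algorithm in ℚ[z]:
  z^5-z^4+18z^3-40z^2+32z-384 = (z^2+3z+14)(z^3-4z^2+16z-64) + (32z^2+512)
  z^3-4z^2+16z-64 = ((1/32)z-1/8)(32z^2+512) + (0)
Last nonzero remainder: 32z^2+512. Dividing through by 32 gives the monic gcd z^2+16.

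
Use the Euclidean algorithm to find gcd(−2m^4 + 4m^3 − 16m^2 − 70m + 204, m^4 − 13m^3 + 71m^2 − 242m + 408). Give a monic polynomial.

m^2 − 3m + 17

By polynomial division,
  −2m^4 + 4m^3 − 16m^2 − 70m + 204 = (−2)(m^4 − 13m^3 + 71m^2 − 242m + 408) + (−22m^3 + 126m^2 − 554m + 1020)
  m^4 − 13m^3 + 71m^2 − 242m + 408 = (−(1/22)m + 40/121)(−22m^3 + 126m^2 − 554m + 1020) + ((504/121)m^2 − (1512/121)m + 8568/121)
  −22m^3 + 126m^2 − 554m + 1020 = (−(1331/252)m + 605/42)((504/121)m^2 − (1512/121)m + 8568/121) + (0)
Last nonzero remainder: (504/121)m^2 − (1512/121)m + 8568/121. Dividing through by 504/121 gives the monic gcd m^2 − 3m + 17.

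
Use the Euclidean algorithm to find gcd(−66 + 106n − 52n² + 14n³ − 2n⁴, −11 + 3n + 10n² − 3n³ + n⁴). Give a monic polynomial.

Repeated division with remainder:
  −2n⁴ + 14n³ − 52n² + 106n − 66 = (−2)(n⁴ − 3n³ + 10n² + 3n − 11) + (8n³ − 32n² + 112n − 88)
  n⁴ − 3n³ + 10n² + 3n − 11 = ((1/8)n + 1/8)(8n³ − 32n² + 112n − 88) + (0)
Last nonzero remainder: 8n³ − 32n² + 112n − 88. Dividing through by 8 gives the monic gcd n³ − 4n² + 14n − 11.

−11 + 14n − 4n² + n³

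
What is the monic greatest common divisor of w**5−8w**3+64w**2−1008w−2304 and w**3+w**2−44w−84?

w**2+8w+12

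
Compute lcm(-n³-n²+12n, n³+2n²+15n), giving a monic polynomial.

n⁵+3n⁴+5n³-9n²-180n

Repeated division with remainder:
  -n³-n²+12n = (-1)(n³+2n²+15n) + (n²+27n)
  n³+2n²+15n = (n-25)(n²+27n) + (690n)
  n²+27n = ((1/690)n+9/230)(690n) + (0)
Last nonzero remainder: 690n. Dividing through by 690 gives the monic gcd n.
Then lcm(f, g) = f·g / gcd(f, g); expanding and making the result monic gives the answer.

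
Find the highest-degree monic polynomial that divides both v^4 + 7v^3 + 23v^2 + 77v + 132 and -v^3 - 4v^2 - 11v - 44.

Euclidean algorithm in ℚ[v]:
  v^4 + 7v^3 + 23v^2 + 77v + 132 = (-v - 3)(-v^3 - 4v^2 - 11v - 44) + (0)
Last nonzero remainder: -v^3 - 4v^2 - 11v - 44. Dividing through by -1 gives the monic gcd v^3 + 4v^2 + 11v + 44.

v^3 + 4v^2 + 11v + 44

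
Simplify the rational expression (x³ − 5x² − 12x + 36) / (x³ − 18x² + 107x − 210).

Repeated division with remainder:
  x³ − 5x² − 12x + 36 = (x³ − 18x² + 107x − 210) + (13x² − 119x + 246)
  x³ − 18x² + 107x − 210 = ((1/13)x − 115/169)(13x² − 119x + 246) + ((1200/169)x − 7200/169)
  13x² − 119x + 246 = ((2197/1200)x − 6929/1200)((1200/169)x − 7200/169) + (0)
Last nonzero remainder: (1200/169)x − 7200/169. Dividing through by 1200/169 gives the monic gcd x − 6.
Cancel x − 6 from numerator and denominator to get the reduced form.

(x² + x − 6)/(x² − 12x + 35)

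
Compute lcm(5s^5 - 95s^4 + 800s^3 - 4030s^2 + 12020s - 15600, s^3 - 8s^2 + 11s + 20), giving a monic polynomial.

s^6 - 18s^5 + 141s^4 - 646s^3 + 1598s^2 - 716s - 3120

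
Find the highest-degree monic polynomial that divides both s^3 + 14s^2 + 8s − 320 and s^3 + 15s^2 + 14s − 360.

Repeated division with remainder:
  s^3 + 14s^2 + 8s − 320 = (s^3 + 15s^2 + 14s − 360) + (−s^2 − 6s + 40)
  s^3 + 15s^2 + 14s − 360 = (−s − 9)(−s^2 − 6s + 40) + (0)
Last nonzero remainder: −s^2 − 6s + 40. Dividing through by −1 gives the monic gcd s^2 + 6s − 40.

s^2 + 6s − 40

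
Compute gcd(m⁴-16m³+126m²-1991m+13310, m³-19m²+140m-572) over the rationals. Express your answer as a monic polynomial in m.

By polynomial division,
  m⁴-16m³+126m²-1991m+13310 = (m+3)(m³-19m²+140m-572) + (43m²-1839m+15026)
  m³-19m²+140m-572 = ((1/43)m+1022/1849)(43m²-1839m+15026) + ((1492200/1849)m-16414200/1849)
  43m²-1839m+15026 = ((79507/1492200)m-1262867/746100)((1492200/1849)m-16414200/1849) + (0)
Last nonzero remainder: (1492200/1849)m-16414200/1849. Dividing through by 1492200/1849 gives the monic gcd m-11.

m-11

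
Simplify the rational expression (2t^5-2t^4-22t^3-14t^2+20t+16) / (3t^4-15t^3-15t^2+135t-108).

(2t^3+8t^2+10t+4)/(3t^2-27)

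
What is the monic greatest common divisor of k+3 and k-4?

Repeated division with remainder:
  k+3 = (k-4) + (7)
  k-4 = ((1/7)k-4/7)(7) + (0)
The last nonzero remainder is the constant 7, so the polynomials are coprime and gcd = 1.

1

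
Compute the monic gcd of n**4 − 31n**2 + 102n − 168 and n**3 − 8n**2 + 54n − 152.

Euclidean algorithm in ℚ[n]:
  n**4 − 31n**2 + 102n − 168 = (n + 8)(n**3 − 8n**2 + 54n − 152) + (−21n**2 − 178n + 1048)
  n**3 − 8n**2 + 54n − 152 = (−(1/21)n + 346/441)(−21n**2 − 178n + 1048) + ((107410/441)n − 429640/441)
  −21n**2 − 178n + 1048 = (−(9261/107410)n − 57771/53705)((107410/441)n − 429640/441) + (0)
Last nonzero remainder: (107410/441)n − 429640/441. Dividing through by 107410/441 gives the monic gcd n − 4.

n − 4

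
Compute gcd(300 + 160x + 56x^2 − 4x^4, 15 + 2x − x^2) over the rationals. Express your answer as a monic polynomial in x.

−15 − 2x + x^2

Euclidean algorithm in ℚ[x]:
  −4x^4 + 56x^2 + 160x + 300 = (4x^2 + 8x + 20)(−x^2 + 2x + 15) + (0)
Last nonzero remainder: −x^2 + 2x + 15. Dividing through by −1 gives the monic gcd x^2 − 2x − 15.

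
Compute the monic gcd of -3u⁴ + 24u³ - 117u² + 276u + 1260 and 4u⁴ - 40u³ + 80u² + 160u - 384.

u² - 4u - 12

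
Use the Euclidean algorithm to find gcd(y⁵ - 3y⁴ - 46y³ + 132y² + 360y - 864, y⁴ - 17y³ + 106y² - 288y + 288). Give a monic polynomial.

Repeated division with remainder:
  y⁵ - 3y⁴ - 46y³ + 132y² + 360y - 864 = (y + 14)(y⁴ - 17y³ + 106y² - 288y + 288) + (86y³ - 1064y² + 4104y - 4896)
  y⁴ - 17y³ + 106y² - 288y + 288 = ((1/86)y - 199/3698)(86y³ - 1064y² + 4104y - 4896) + ((1890/1849)y² - (18900/1849)y + 45360/1849)
  86y³ - 1064y² + 4104y - 4896 = ((79507/945)y - 62866/315)((1890/1849)y² - (18900/1849)y + 45360/1849) + (0)
Last nonzero remainder: (1890/1849)y² - (18900/1849)y + 45360/1849. Dividing through by 1890/1849 gives the monic gcd y² - 10y + 24.

y² - 10y + 24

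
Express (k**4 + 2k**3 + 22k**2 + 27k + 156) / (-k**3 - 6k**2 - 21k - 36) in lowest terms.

Euclidean algorithm in ℚ[k]:
  k**4 + 2k**3 + 22k**2 + 27k + 156 = (-k + 4)(-k**3 - 6k**2 - 21k - 36) + (25k**2 + 75k + 300)
  -k**3 - 6k**2 - 21k - 36 = (-(1/25)k - 3/25)(25k**2 + 75k + 300) + (0)
Last nonzero remainder: 25k**2 + 75k + 300. Dividing through by 25 gives the monic gcd k**2 + 3k + 12.
Cancel k**2 + 3k + 12 from numerator and denominator to get the reduced form.

(-k**2 + k - 13)/(k + 3)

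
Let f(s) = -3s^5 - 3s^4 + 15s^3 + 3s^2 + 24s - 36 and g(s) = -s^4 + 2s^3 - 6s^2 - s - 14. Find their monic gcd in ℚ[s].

s^2 + s + 2

Euclidean algorithm in ℚ[s]:
  -3s^5 - 3s^4 + 15s^3 + 3s^2 + 24s - 36 = (3s + 9)(-s^4 + 2s^3 - 6s^2 - s - 14) + (15s^3 + 60s^2 + 75s + 90)
  -s^4 + 2s^3 - 6s^2 - s - 14 = (-(1/15)s + 2/5)(15s^3 + 60s^2 + 75s + 90) + (-25s^2 - 25s - 50)
  15s^3 + 60s^2 + 75s + 90 = (-(3/5)s - 9/5)(-25s^2 - 25s - 50) + (0)
Last nonzero remainder: -25s^2 - 25s - 50. Dividing through by -25 gives the monic gcd s^2 + s + 2.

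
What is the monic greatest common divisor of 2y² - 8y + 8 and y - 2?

By polynomial division,
  2y² - 8y + 8 = (2y - 4)(y - 2) + (0)
The last nonzero remainder y - 2 is already monic.

y - 2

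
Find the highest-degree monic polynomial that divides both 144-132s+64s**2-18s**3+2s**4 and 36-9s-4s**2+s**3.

12-7s+s**2

Euclidean algorithm in ℚ[s]:
  2s**4-18s**3+64s**2-132s+144 = (2s-10)(s**3-4s**2-9s+36) + (42s**2-294s+504)
  s**3-4s**2-9s+36 = ((1/42)s+1/14)(42s**2-294s+504) + (0)
Last nonzero remainder: 42s**2-294s+504. Dividing through by 42 gives the monic gcd s**2-7s+12.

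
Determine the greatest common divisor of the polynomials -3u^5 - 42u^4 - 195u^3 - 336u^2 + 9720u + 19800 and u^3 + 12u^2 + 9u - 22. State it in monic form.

u^2 + 13u + 22

Euclidean algorithm in ℚ[u]:
  -3u^5 - 42u^4 - 195u^3 - 336u^2 + 9720u + 19800 = (-3u^2 - 6u - 96)(u^3 + 12u^2 + 9u - 22) + (804u^2 + 10452u + 17688)
  u^3 + 12u^2 + 9u - 22 = ((1/804)u - 1/804)(804u^2 + 10452u + 17688) + (0)
Last nonzero remainder: 804u^2 + 10452u + 17688. Dividing through by 804 gives the monic gcd u^2 + 13u + 22.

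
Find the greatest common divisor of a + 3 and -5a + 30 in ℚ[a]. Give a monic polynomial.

1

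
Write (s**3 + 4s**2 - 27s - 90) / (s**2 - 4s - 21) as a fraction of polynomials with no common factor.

(s**2 + s - 30)/(s - 7)

By polynomial division,
  s**3 + 4s**2 - 27s - 90 = (s + 8)(s**2 - 4s - 21) + (26s + 78)
  s**2 - 4s - 21 = ((1/26)s - 7/26)(26s + 78) + (0)
Last nonzero remainder: 26s + 78. Dividing through by 26 gives the monic gcd s + 3.
Cancel s + 3 from numerator and denominator to get the reduced form.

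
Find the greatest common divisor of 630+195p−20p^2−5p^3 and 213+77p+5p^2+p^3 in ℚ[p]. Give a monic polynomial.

Apply the Euclidean algorithm:
  −5p^3−20p^2+195p+630 = (−5)(p^3+5p^2+77p+213) + (5p^2+580p+1695)
  p^3+5p^2+77p+213 = ((1/5)p−111/5)(5p^2+580p+1695) + (12614p+37842)
  5p^2+580p+1695 = ((5/12614)p+565/12614)(12614p+37842) + (0)
Last nonzero remainder: 12614p+37842. Dividing through by 12614 gives the monic gcd p+3.

3+p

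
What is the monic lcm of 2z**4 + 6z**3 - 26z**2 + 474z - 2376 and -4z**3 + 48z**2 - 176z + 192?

z**6 - 5z**5 - 25z**4 + 377z**3 - 3240z**2 + 12348z - 14256

Apply the Euclidean algorithm:
  2z**4 + 6z**3 - 26z**2 + 474z - 2376 = (-(1/2)z - 15/2)(-4z**3 + 48z**2 - 176z + 192) + (246z**2 - 750z - 936)
  -4z**3 + 48z**2 - 176z + 192 = (-(2/123)z + 734/5043)(246z**2 - 750z - 936) + (-(137940/1681)z + 551760/1681)
  246z**2 - 750z - 936 = (-(68921/22990)z - 65559/22990)(-(137940/1681)z + 551760/1681) + (0)
Last nonzero remainder: -(137940/1681)z + 551760/1681. Dividing through by -137940/1681 gives the monic gcd z - 4.
Then lcm(f, g) = f·g / gcd(f, g); expanding and making the result monic gives the answer.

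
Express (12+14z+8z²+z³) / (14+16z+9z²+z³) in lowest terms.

(6+z)/(7+z)

Repeated division with remainder:
  z³+8z²+14z+12 = (z³+9z²+16z+14) + (−z²−2z−2)
  z³+9z²+16z+14 = (−z−7)(−z²−2z−2) + (0)
Last nonzero remainder: −z²−2z−2. Dividing through by −1 gives the monic gcd z²+2z+2.
Cancel z²+2z+2 from numerator and denominator to get the reduced form.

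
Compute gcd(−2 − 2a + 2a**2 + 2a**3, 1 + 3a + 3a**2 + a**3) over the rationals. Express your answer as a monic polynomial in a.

Apply the Euclidean algorithm:
  2a**3 + 2a**2 − 2a − 2 = (2)(a**3 + 3a**2 + 3a + 1) + (−4a**2 − 8a − 4)
  a**3 + 3a**2 + 3a + 1 = (−(1/4)a − 1/4)(−4a**2 − 8a − 4) + (0)
Last nonzero remainder: −4a**2 − 8a − 4. Dividing through by −4 gives the monic gcd a**2 + 2a + 1.

1 + 2a + a**2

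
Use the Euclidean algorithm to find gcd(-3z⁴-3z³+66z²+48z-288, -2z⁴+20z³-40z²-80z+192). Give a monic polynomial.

z²-6z+8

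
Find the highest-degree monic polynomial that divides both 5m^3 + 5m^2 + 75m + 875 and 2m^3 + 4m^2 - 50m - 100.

m + 5

Repeated division with remainder:
  5m^3 + 5m^2 + 75m + 875 = (5/2)(2m^3 + 4m^2 - 50m - 100) + (-5m^2 + 200m + 1125)
  2m^3 + 4m^2 - 50m - 100 = (-(2/5)m - 84/5)(-5m^2 + 200m + 1125) + (3760m + 18800)
  -5m^2 + 200m + 1125 = (-(1/752)m + 45/752)(3760m + 18800) + (0)
Last nonzero remainder: 3760m + 18800. Dividing through by 3760 gives the monic gcd m + 5.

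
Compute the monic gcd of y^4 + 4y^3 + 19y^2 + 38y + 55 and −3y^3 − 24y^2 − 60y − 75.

y^2 + 3y + 5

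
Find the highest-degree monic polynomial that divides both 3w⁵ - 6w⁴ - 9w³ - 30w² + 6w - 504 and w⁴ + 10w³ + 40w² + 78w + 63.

w² + 4w + 7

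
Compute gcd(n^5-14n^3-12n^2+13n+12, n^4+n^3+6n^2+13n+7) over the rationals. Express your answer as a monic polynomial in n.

n^2+2n+1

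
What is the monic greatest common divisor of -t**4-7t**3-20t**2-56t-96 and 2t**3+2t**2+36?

Euclidean algorithm in ℚ[t]:
  -t**4-7t**3-20t**2-56t-96 = (-(1/2)t-3)(2t**3+2t**2+36) + (-14t**2-38t+12)
  2t**3+2t**2+36 = (-(1/7)t+12/49)(-14t**2-38t+12) + ((540/49)t+1620/49)
  -14t**2-38t+12 = (-(343/270)t+49/135)((540/49)t+1620/49) + (0)
Last nonzero remainder: (540/49)t+1620/49. Dividing through by 540/49 gives the monic gcd t+3.

t+3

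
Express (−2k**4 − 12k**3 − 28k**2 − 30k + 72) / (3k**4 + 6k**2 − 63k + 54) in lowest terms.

Euclidean algorithm in ℚ[k]:
  −2k**4 − 12k**3 − 28k**2 − 30k + 72 = (−2/3)(3k**4 + 6k**2 − 63k + 54) + (−12k**3 − 24k**2 − 72k + 108)
  3k**4 + 6k**2 − 63k + 54 = (−(1/4)k + 1/2)(−12k**3 − 24k**2 − 72k + 108) + (0)
Last nonzero remainder: −12k**3 − 24k**2 − 72k + 108. Dividing through by −12 gives the monic gcd k**3 + 2k**2 + 6k − 9.
Cancel k**3 + 2k**2 + 6k − 9 from numerator and denominator to get the reduced form.

(−2k − 8)/(3k − 6)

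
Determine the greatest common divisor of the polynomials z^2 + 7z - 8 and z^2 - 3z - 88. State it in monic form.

By polynomial division,
  z^2 + 7z - 8 = (z^2 - 3z - 88) + (10z + 80)
  z^2 - 3z - 88 = ((1/10)z - 11/10)(10z + 80) + (0)
Last nonzero remainder: 10z + 80. Dividing through by 10 gives the monic gcd z + 8.

z + 8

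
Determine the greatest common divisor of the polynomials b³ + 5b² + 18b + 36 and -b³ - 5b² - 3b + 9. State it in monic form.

Apply the Euclidean algorithm:
  b³ + 5b² + 18b + 36 = (-1)(-b³ - 5b² - 3b + 9) + (15b + 45)
  -b³ - 5b² - 3b + 9 = (-(1/15)b² - (2/15)b + 1/5)(15b + 45) + (0)
Last nonzero remainder: 15b + 45. Dividing through by 15 gives the monic gcd b + 3.

b + 3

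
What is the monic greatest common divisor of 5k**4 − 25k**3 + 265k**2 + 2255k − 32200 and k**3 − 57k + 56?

k**2 + k − 56

Repeated division with remainder:
  5k**4 − 25k**3 + 265k**2 + 2255k − 32200 = (5k − 25)(k**3 − 57k + 56) + (550k**2 + 550k − 30800)
  k**3 − 57k + 56 = ((1/550)k − 1/550)(550k**2 + 550k − 30800) + (0)
Last nonzero remainder: 550k**2 + 550k − 30800. Dividing through by 550 gives the monic gcd k**2 + k − 56.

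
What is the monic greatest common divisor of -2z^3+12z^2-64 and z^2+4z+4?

Euclidean algorithm in ℚ[z]:
  -2z^3+12z^2-64 = (-2z+20)(z^2+4z+4) + (-72z-144)
  z^2+4z+4 = (-(1/72)z-1/36)(-72z-144) + (0)
Last nonzero remainder: -72z-144. Dividing through by -72 gives the monic gcd z+2.

z+2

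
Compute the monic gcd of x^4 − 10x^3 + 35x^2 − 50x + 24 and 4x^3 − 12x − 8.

x − 2

Euclidean algorithm in ℚ[x]:
  x^4 − 10x^3 + 35x^2 − 50x + 24 = ((1/4)x − 5/2)(4x^3 − 12x − 8) + (38x^2 − 78x + 4)
  4x^3 − 12x − 8 = ((2/19)x + 78/361)(38x^2 − 78x + 4) + ((1600/361)x − 3200/361)
  38x^2 − 78x + 4 = ((6859/800)x − 361/800)((1600/361)x − 3200/361) + (0)
Last nonzero remainder: (1600/361)x − 3200/361. Dividing through by 1600/361 gives the monic gcd x − 2.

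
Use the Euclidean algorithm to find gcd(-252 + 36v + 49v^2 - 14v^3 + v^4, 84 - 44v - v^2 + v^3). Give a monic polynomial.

-6 + v

Apply the Euclidean algorithm:
  v^4 - 14v^3 + 49v^2 + 36v - 252 = (v - 13)(v^3 - v^2 - 44v + 84) + (80v^2 - 620v + 840)
  v^3 - v^2 - 44v + 84 = ((1/80)v + 27/320)(80v^2 - 620v + 840) + (-(35/16)v + 105/8)
  80v^2 - 620v + 840 = (-(256/7)v + 64)(-(35/16)v + 105/8) + (0)
Last nonzero remainder: -(35/16)v + 105/8. Dividing through by -35/16 gives the monic gcd v - 6.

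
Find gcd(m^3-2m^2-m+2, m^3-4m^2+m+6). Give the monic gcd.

Repeated division with remainder:
  m^3-2m^2-m+2 = (m^3-4m^2+m+6) + (2m^2-2m-4)
  m^3-4m^2+m+6 = ((1/2)m-3/2)(2m^2-2m-4) + (0)
Last nonzero remainder: 2m^2-2m-4. Dividing through by 2 gives the monic gcd m^2-m-2.

m^2-m-2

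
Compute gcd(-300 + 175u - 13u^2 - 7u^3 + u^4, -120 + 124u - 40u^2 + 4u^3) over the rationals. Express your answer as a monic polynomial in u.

Repeated division with remainder:
  u^4 - 7u^3 - 13u^2 + 175u - 300 = ((1/4)u + 3/4)(4u^3 - 40u^2 + 124u - 120) + (-14u^2 + 112u - 210)
  4u^3 - 40u^2 + 124u - 120 = (-(2/7)u + 4/7)(-14u^2 + 112u - 210) + (0)
Last nonzero remainder: -14u^2 + 112u - 210. Dividing through by -14 gives the monic gcd u^2 - 8u + 15.

15 - 8u + u^2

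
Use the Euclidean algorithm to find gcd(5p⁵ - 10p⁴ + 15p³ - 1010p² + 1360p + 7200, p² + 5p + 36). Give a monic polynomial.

Repeated division with remainder:
  5p⁵ - 10p⁴ + 15p³ - 1010p² + 1360p + 7200 = (5p³ - 35p² + 10p + 200)(p² + 5p + 36) + (0)
The last nonzero remainder p² + 5p + 36 is already monic.

p² + 5p + 36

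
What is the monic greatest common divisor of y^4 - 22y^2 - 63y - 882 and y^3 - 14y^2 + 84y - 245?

By polynomial division,
  y^4 - 22y^2 - 63y - 882 = (y + 14)(y^3 - 14y^2 + 84y - 245) + (90y^2 - 994y + 2548)
  y^3 - 14y^2 + 84y - 245 = ((1/90)y - 133/4050)(90y^2 - 994y + 2548) + ((46669/2025)y - 326683/2025)
  90y^2 - 994y + 2548 = ((182250/46669)y - 105300/6667)((46669/2025)y - 326683/2025) + (0)
Last nonzero remainder: (46669/2025)y - 326683/2025. Dividing through by 46669/2025 gives the monic gcd y - 7.

y - 7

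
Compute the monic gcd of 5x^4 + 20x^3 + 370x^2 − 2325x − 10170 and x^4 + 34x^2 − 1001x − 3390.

Repeated division with remainder:
  5x^4 + 20x^3 + 370x^2 − 2325x − 10170 = (5)(x^4 + 34x^2 − 1001x − 3390) + (20x^3 + 200x^2 + 2680x + 6780)
  x^4 + 34x^2 − 1001x − 3390 = ((1/20)x − 1/2)(20x^3 + 200x^2 + 2680x + 6780) + (0)
Last nonzero remainder: 20x^3 + 200x^2 + 2680x + 6780. Dividing through by 20 gives the monic gcd x^3 + 10x^2 + 134x + 339.

x^3 + 10x^2 + 134x + 339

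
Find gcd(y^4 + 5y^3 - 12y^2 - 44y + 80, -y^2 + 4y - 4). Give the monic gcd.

By polynomial division,
  y^4 + 5y^3 - 12y^2 - 44y + 80 = (-y^2 - 9y - 20)(-y^2 + 4y - 4) + (0)
Last nonzero remainder: -y^2 + 4y - 4. Dividing through by -1 gives the monic gcd y^2 - 4y + 4.

y^2 - 4y + 4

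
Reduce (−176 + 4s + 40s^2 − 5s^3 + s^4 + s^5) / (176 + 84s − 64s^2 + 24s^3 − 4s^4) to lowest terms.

(16 + 4s − 4s^2 − s^3)/(−16 − 12s + 4s^2)

Apply the Euclidean algorithm:
  s^5 + s^4 − 5s^3 + 40s^2 + 4s − 176 = (−(1/4)s − 7/4)(−4s^4 + 24s^3 − 64s^2 + 84s + 176) + (21s^3 − 51s^2 + 195s + 132)
  −4s^4 + 24s^3 − 64s^2 + 84s + 176 = (−(4/21)s + 100/147)(21s^3 − 51s^2 + 195s + 132) + ((384/49)s^2 − (1152/49)s + 4224/49)
  21s^3 − 51s^2 + 195s + 132 = ((343/128)s + 49/32)((384/49)s^2 − (1152/49)s + 4224/49) + (0)
Last nonzero remainder: (384/49)s^2 − (1152/49)s + 4224/49. Dividing through by 384/49 gives the monic gcd s^2 − 3s + 11.
Cancel s^2 − 3s + 11 from numerator and denominator to get the reduced form.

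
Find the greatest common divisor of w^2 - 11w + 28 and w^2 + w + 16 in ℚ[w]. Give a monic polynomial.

Euclidean algorithm in ℚ[w]:
  w^2 - 11w + 28 = (w^2 + w + 16) + (-12w + 12)
  w^2 + w + 16 = (-(1/12)w - 1/6)(-12w + 12) + (18)
  -12w + 12 = (-(2/3)w + 2/3)(18) + (0)
The last nonzero remainder is the constant 18, so the polynomials are coprime and gcd = 1.

1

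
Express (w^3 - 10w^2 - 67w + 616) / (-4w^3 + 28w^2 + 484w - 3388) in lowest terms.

(-w - 8)/(4w + 44)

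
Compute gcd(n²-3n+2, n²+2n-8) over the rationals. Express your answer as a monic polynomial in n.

n-2

Repeated division with remainder:
  n²-3n+2 = (n²+2n-8) + (-5n+10)
  n²+2n-8 = (-(1/5)n-4/5)(-5n+10) + (0)
Last nonzero remainder: -5n+10. Dividing through by -5 gives the monic gcd n-2.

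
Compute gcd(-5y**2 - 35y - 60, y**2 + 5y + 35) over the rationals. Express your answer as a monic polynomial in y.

1

Apply the Euclidean algorithm:
  -5y**2 - 35y - 60 = (-5)(y**2 + 5y + 35) + (-10y + 115)
  y**2 + 5y + 35 = (-(1/10)y - 33/20)(-10y + 115) + (899/4)
  -10y + 115 = (-(40/899)y + 460/899)(899/4) + (0)
The last nonzero remainder is the constant 899/4, so the polynomials are coprime and gcd = 1.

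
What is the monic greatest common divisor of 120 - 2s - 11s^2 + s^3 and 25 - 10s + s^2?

1

By polynomial division,
  s^3 - 11s^2 - 2s + 120 = (s - 1)(s^2 - 10s + 25) + (-37s + 145)
  s^2 - 10s + 25 = (-(1/37)s + 225/1369)(-37s + 145) + (1600/1369)
  -37s + 145 = (-(50653/1600)s + 39701/320)(1600/1369) + (0)
The last nonzero remainder is the constant 1600/1369, so the polynomials are coprime and gcd = 1.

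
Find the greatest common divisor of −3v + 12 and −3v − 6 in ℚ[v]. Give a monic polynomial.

1

By polynomial division,
  −3v + 12 = (−3v − 6) + (18)
  −3v − 6 = (−(1/6)v − 1/3)(18) + (0)
The last nonzero remainder is the constant 18, so the polynomials are coprime and gcd = 1.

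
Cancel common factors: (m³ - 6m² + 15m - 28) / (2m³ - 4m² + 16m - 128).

(m² - 2m + 7)/(2m² + 4m + 32)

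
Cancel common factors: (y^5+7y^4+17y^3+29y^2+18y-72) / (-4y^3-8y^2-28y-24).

(-y^3-6y^2-5y+12)/(4y+4)

Repeated division with remainder:
  y^5+7y^4+17y^3+29y^2+18y-72 = (-(1/4)y^2-(5/4)y)(-4y^3-8y^2-28y-24) + (-12y^2-12y-72)
  -4y^3-8y^2-28y-24 = ((1/3)y+1/3)(-12y^2-12y-72) + (0)
Last nonzero remainder: -12y^2-12y-72. Dividing through by -12 gives the monic gcd y^2+y+6.
Cancel y^2+y+6 from numerator and denominator to get the reduced form.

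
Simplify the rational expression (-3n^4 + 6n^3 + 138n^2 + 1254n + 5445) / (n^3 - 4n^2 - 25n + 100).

(-3n^3 + 21n^2 + 33n + 1089)/(n^2 - 9n + 20)

By polynomial division,
  -3n^4 + 6n^3 + 138n^2 + 1254n + 5445 = (-3n - 6)(n^3 - 4n^2 - 25n + 100) + (39n^2 + 1404n + 6045)
  n^3 - 4n^2 - 25n + 100 = ((1/39)n - 40/39)(39n^2 + 1404n + 6045) + (1260n + 6300)
  39n^2 + 1404n + 6045 = ((13/420)n + 403/420)(1260n + 6300) + (0)
Last nonzero remainder: 1260n + 6300. Dividing through by 1260 gives the monic gcd n + 5.
Cancel n + 5 from numerator and denominator to get the reduced form.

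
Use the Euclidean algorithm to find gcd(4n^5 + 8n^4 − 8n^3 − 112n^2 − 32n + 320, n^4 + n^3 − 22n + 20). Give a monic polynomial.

n^3 + 2n^2 + 2n − 20

Repeated division with remainder:
  4n^5 + 8n^4 − 8n^3 − 112n^2 − 32n + 320 = (4n + 4)(n^4 + n^3 − 22n + 20) + (−12n^3 − 24n^2 − 24n + 240)
  n^4 + n^3 − 22n + 20 = (−(1/12)n + 1/12)(−12n^3 − 24n^2 − 24n + 240) + (0)
Last nonzero remainder: −12n^3 − 24n^2 − 24n + 240. Dividing through by −12 gives the monic gcd n^3 + 2n^2 + 2n − 20.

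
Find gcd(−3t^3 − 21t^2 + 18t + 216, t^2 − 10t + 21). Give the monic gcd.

t − 3

Euclidean algorithm in ℚ[t]:
  −3t^3 − 21t^2 + 18t + 216 = (−3t − 51)(t^2 − 10t + 21) + (−429t + 1287)
  t^2 − 10t + 21 = (−(1/429)t + 7/429)(−429t + 1287) + (0)
Last nonzero remainder: −429t + 1287. Dividing through by −429 gives the monic gcd t − 3.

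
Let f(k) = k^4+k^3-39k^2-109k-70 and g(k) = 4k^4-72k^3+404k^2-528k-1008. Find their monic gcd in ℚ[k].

Euclidean algorithm in ℚ[k]:
  k^4+k^3-39k^2-109k-70 = (1/4)(4k^4-72k^3+404k^2-528k-1008) + (19k^3-140k^2+23k+182)
  4k^4-72k^3+404k^2-528k-1008 = ((4/19)k-808/361)(19k^3-140k^2+23k+182) + ((30976/361)k^2-(185856/361)k-216832/361)
  19k^3-140k^2+23k+182 = ((6859/30976)k-4693/15488)((30976/361)k^2-(185856/361)k-216832/361) + (0)
Last nonzero remainder: (30976/361)k^2-(185856/361)k-216832/361. Dividing through by 30976/361 gives the monic gcd k^2-6k-7.

k^2-6k-7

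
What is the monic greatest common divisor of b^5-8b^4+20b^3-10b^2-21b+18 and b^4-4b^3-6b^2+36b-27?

b^3-7b^2+15b-9

Euclidean algorithm in ℚ[b]:
  b^5-8b^4+20b^3-10b^2-21b+18 = (b-4)(b^4-4b^3-6b^2+36b-27) + (10b^3-70b^2+150b-90)
  b^4-4b^3-6b^2+36b-27 = ((1/10)b+3/10)(10b^3-70b^2+150b-90) + (0)
Last nonzero remainder: 10b^3-70b^2+150b-90. Dividing through by 10 gives the monic gcd b^3-7b^2+15b-9.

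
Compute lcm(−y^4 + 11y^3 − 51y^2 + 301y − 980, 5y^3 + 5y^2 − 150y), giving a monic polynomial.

By polynomial division,
  −y^4 + 11y^3 − 51y^2 + 301y − 980 = (−(1/5)y + 12/5)(5y^3 + 5y^2 − 150y) + (−93y^2 + 661y − 980)
  5y^3 + 5y^2 − 150y = (−(5/93)y − 3770/8649)(−93y^2 + 661y − 980) + ((738920/8649)y − 3694600/8649)
  −93y^2 + 661y − 980 = (−(804357/738920)y + 8649/3770)((738920/8649)y − 3694600/8649) + (0)
Last nonzero remainder: (738920/8649)y − 3694600/8649. Dividing through by 738920/8649 gives the monic gcd y − 5.
Then lcm(f, g) = f·g / gcd(f, g); expanding and making the result monic gives the answer.

y^6 − 5y^5 − 15y^4 + 5y^3 − 826y^2 + 5880y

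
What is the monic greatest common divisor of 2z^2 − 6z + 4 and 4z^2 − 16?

Repeated division with remainder:
  2z^2 − 6z + 4 = (1/2)(4z^2 − 16) + (−6z + 12)
  4z^2 − 16 = (−(2/3)z − 4/3)(−6z + 12) + (0)
Last nonzero remainder: −6z + 12. Dividing through by −6 gives the monic gcd z − 2.

z − 2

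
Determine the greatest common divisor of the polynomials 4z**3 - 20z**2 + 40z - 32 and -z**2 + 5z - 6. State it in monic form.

z - 2

Repeated division with remainder:
  4z**3 - 20z**2 + 40z - 32 = (-4z)(-z**2 + 5z - 6) + (16z - 32)
  -z**2 + 5z - 6 = (-(1/16)z + 3/16)(16z - 32) + (0)
Last nonzero remainder: 16z - 32. Dividing through by 16 gives the monic gcd z - 2.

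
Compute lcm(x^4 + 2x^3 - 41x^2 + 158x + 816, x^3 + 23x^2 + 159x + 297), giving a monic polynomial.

Repeated division with remainder:
  x^4 + 2x^3 - 41x^2 + 158x + 816 = (x - 21)(x^3 + 23x^2 + 159x + 297) + (283x^2 + 3200x + 7053)
  x^3 + 23x^2 + 159x + 297 = ((1/283)x + 3309/80089)(283x^2 + 3200x + 7053) + ((149352/80089)x + 448056/80089)
  283x^2 + 3200x + 7053 = ((22665187/149352)x + 188289239/149352)((149352/80089)x + 448056/80089) + (0)
Last nonzero remainder: (149352/80089)x + 448056/80089. Dividing through by 149352/80089 gives the monic gcd x + 3.
Then lcm(f, g) = f·g / gcd(f, g); expanding and making the result monic gives the answer.

x^6 + 22x^5 + 98x^4 - 464x^3 - 83x^2 + 31962x + 80784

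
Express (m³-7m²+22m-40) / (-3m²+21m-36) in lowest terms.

(-m²+3m-10)/(3m-9)

Euclidean algorithm in ℚ[m]:
  m³-7m²+22m-40 = (-(1/3)m)(-3m²+21m-36) + (10m-40)
  -3m²+21m-36 = (-(3/10)m+9/10)(10m-40) + (0)
Last nonzero remainder: 10m-40. Dividing through by 10 gives the monic gcd m-4.
Cancel m-4 from numerator and denominator to get the reduced form.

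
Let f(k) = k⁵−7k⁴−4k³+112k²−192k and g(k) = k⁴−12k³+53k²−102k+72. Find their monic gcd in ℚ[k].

Apply the Euclidean algorithm:
  k⁵−7k⁴−4k³+112k²−192k = (k+5)(k⁴−12k³+53k²−102k+72) + (3k³−51k²+246k−360)
  k⁴−12k³+53k²−102k+72 = ((1/3)k+5/3)(3k³−51k²+246k−360) + (56k²−392k+672)
  3k³−51k²+246k−360 = ((3/56)k−15/28)(56k²−392k+672) + (0)
Last nonzero remainder: 56k²−392k+672. Dividing through by 56 gives the monic gcd k²−7k+12.

k²−7k+12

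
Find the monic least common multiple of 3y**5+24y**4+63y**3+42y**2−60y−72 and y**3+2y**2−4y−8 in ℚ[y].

y**6+6y**5+5y**4−28y**3−48y**2+16y+48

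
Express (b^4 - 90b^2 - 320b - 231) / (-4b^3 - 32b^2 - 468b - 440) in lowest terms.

(-b^3 + b^2 + 89b + 231)/(4b^2 + 28b + 440)

Euclidean algorithm in ℚ[b]:
  b^4 - 90b^2 - 320b - 231 = (-(1/4)b + 2)(-4b^3 - 32b^2 - 468b - 440) + (-143b^2 + 506b + 649)
  -4b^3 - 32b^2 - 468b - 440 = ((4/143)b + 600/1859)(-143b^2 + 506b + 649) + (-(109760/169)b - 109760/169)
  -143b^2 + 506b + 649 = ((24167/109760)b - 109681/109760)(-(109760/169)b - 109760/169) + (0)
Last nonzero remainder: -(109760/169)b - 109760/169. Dividing through by -109760/169 gives the monic gcd b + 1.
Cancel b + 1 from numerator and denominator to get the reduced form.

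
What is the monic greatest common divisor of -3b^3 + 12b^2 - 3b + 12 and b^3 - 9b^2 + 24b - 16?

b - 4

Repeated division with remainder:
  -3b^3 + 12b^2 - 3b + 12 = (-3)(b^3 - 9b^2 + 24b - 16) + (-15b^2 + 69b - 36)
  b^3 - 9b^2 + 24b - 16 = (-(1/15)b + 22/75)(-15b^2 + 69b - 36) + ((34/25)b - 136/25)
  -15b^2 + 69b - 36 = (-(375/34)b + 225/34)((34/25)b - 136/25) + (0)
Last nonzero remainder: (34/25)b - 136/25. Dividing through by 34/25 gives the monic gcd b - 4.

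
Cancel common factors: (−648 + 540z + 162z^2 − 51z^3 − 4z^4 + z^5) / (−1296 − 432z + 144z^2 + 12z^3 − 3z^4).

By polynomial division,
  z^5 − 4z^4 − 51z^3 + 162z^2 + 540z − 648 = (−(1/3)z)(−3z^4 + 12z^3 + 144z^2 − 432z − 1296) + (−3z^3 + 18z^2 + 108z − 648)
  −3z^4 + 12z^3 + 144z^2 − 432z − 1296 = (z + 2)(−3z^3 + 18z^2 + 108z − 648) + (0)
Last nonzero remainder: −3z^3 + 18z^2 + 108z − 648. Dividing through by −3 gives the monic gcd z^3 − 6z^2 − 36z + 216.
Cancel z^3 − 6z^2 − 36z + 216 from numerator and denominator to get the reduced form.

(3 − 2z − z^2)/(6 + 3z)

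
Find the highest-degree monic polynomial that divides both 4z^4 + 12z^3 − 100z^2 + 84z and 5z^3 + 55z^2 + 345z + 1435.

Repeated division with remainder:
  4z^4 + 12z^3 − 100z^2 + 84z = ((4/5)z − 32/5)(5z^3 + 55z^2 + 345z + 1435) + (−24z^2 + 1144z + 9184)
  5z^3 + 55z^2 + 345z + 1435 = (−(5/24)z − 110/9)(−24z^2 + 1144z + 9184) + ((146165/9)z + 1023155/9)
  −24z^2 + 1144z + 9184 = (−(216/146165)z + 288/3565)((146165/9)z + 1023155/9) + (0)
Last nonzero remainder: (146165/9)z + 1023155/9. Dividing through by 146165/9 gives the monic gcd z + 7.

z + 7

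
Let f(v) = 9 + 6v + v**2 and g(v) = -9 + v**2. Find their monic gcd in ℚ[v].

3 + v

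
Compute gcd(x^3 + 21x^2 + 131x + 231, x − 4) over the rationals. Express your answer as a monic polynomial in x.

1

Apply the Euclidean algorithm:
  x^3 + 21x^2 + 131x + 231 = (x^2 + 25x + 231)(x − 4) + (1155)
  x − 4 = ((1/1155)x − 4/1155)(1155) + (0)
The last nonzero remainder is the constant 1155, so the polynomials are coprime and gcd = 1.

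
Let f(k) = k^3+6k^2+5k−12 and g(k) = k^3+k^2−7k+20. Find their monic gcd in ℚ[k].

k+4

Euclidean algorithm in ℚ[k]:
  k^3+6k^2+5k−12 = (k^3+k^2−7k+20) + (5k^2+12k−32)
  k^3+k^2−7k+20 = ((1/5)k−7/25)(5k^2+12k−32) + ((69/25)k+276/25)
  5k^2+12k−32 = ((125/69)k−200/69)((69/25)k+276/25) + (0)
Last nonzero remainder: (69/25)k+276/25. Dividing through by 69/25 gives the monic gcd k+4.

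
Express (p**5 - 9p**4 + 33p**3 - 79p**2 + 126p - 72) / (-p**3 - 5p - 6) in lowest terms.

(-p**3 + 8p**2 - 19p + 12)/(p + 1)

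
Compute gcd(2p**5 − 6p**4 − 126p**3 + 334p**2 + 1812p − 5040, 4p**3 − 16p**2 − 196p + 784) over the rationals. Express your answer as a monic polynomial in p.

By polynomial division,
  2p**5 − 6p**4 − 126p**3 + 334p**2 + 1812p − 5040 = ((1/2)p**2 + (1/2)p − 5)(4p**3 − 16p**2 − 196p + 784) + (−40p**2 + 440p − 1120)
  4p**3 − 16p**2 − 196p + 784 = (−(1/10)p − 7/10)(−40p**2 + 440p − 1120) + (0)
Last nonzero remainder: −40p**2 + 440p − 1120. Dividing through by −40 gives the monic gcd p**2 − 11p + 28.

p**2 − 11p + 28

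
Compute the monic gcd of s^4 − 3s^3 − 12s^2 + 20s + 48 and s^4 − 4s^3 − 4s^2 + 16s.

s^2 − 2s − 8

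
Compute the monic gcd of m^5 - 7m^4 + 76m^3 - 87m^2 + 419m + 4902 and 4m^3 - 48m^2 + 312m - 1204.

Repeated division with remainder:
  m^5 - 7m^4 + 76m^3 - 87m^2 + 419m + 4902 = ((1/4)m^2 + (5/4)m + 29/2)(4m^3 - 48m^2 + 312m - 1204) + (520m^2 - 2600m + 22360)
  4m^3 - 48m^2 + 312m - 1204 = ((1/130)m - 7/130)(520m^2 - 2600m + 22360) + (0)
Last nonzero remainder: 520m^2 - 2600m + 22360. Dividing through by 520 gives the monic gcd m^2 - 5m + 43.

m^2 - 5m + 43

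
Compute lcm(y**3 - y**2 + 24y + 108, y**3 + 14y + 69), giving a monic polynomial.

y**5 - 4y**4 + 50y**3 + 13y**2 + 228y + 2484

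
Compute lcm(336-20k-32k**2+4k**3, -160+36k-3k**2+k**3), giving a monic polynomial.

Repeated division with remainder:
  4k**3-32k**2-20k+336 = (4)(k**3-3k**2+36k-160) + (-20k**2-164k+976)
  k**3-3k**2+36k-160 = (-(1/20)k+14/25)(-20k**2-164k+976) + ((4416/25)k-17664/25)
  -20k**2-164k+976 = (-(125/1104)k-1525/1104)((4416/25)k-17664/25) + (0)
Last nonzero remainder: (4416/25)k-17664/25. Dividing through by 4416/25 gives the monic gcd k-4.
Then lcm(f, g) = f·g / gcd(f, g); expanding and making the result monic gives the answer.

3360-116k-241k**2+27k**3-7k**4+k**5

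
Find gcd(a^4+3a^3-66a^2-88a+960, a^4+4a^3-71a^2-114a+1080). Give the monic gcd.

a^3-5a^2-26a+120

By polynomial division,
  a^4+3a^3-66a^2-88a+960 = (a^4+4a^3-71a^2-114a+1080) + (-a^3+5a^2+26a-120)
  a^4+4a^3-71a^2-114a+1080 = (-a-9)(-a^3+5a^2+26a-120) + (0)
Last nonzero remainder: -a^3+5a^2+26a-120. Dividing through by -1 gives the monic gcd a^3-5a^2-26a+120.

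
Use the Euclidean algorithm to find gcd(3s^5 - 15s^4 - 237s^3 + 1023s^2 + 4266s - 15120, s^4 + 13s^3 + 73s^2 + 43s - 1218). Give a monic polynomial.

By polynomial division,
  3s^5 - 15s^4 - 237s^3 + 1023s^2 + 4266s - 15120 = (3s - 54)(s^4 + 13s^3 + 73s^2 + 43s - 1218) + (246s^3 + 4836s^2 + 10242s - 80892)
  s^4 + 13s^3 + 73s^2 + 43s - 1218 = ((1/246)s - 91/3362)(246s^3 + 4836s^2 + 10242s - 80892) + ((272764/1681)s^2 + (1091056/1681)s - 5728044/1681)
  246s^3 + 4836s^2 + 10242s - 80892 = ((206763/136382)s + 1618803/68191)((272764/1681)s^2 + (1091056/1681)s - 5728044/1681) + (0)
Last nonzero remainder: (272764/1681)s^2 + (1091056/1681)s - 5728044/1681. Dividing through by 272764/1681 gives the monic gcd s^2 + 4s - 21.

s^2 + 4s - 21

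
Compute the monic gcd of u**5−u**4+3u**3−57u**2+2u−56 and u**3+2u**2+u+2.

By polynomial division,
  u**5−u**4+3u**3−57u**2+2u−56 = (u**2−3u+8)(u**3+2u**2+u+2) + (−72u**2−72)
  u**3+2u**2+u+2 = (−(1/72)u−1/36)(−72u**2−72) + (0)
Last nonzero remainder: −72u**2−72. Dividing through by −72 gives the monic gcd u**2+1.

u**2+1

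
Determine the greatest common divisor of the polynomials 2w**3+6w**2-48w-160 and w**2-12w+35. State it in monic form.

By polynomial division,
  2w**3+6w**2-48w-160 = (2w+30)(w**2-12w+35) + (242w-1210)
  w**2-12w+35 = ((1/242)w-7/242)(242w-1210) + (0)
Last nonzero remainder: 242w-1210. Dividing through by 242 gives the monic gcd w-5.

w-5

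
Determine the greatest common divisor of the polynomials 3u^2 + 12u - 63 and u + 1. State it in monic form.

Apply the Euclidean algorithm:
  3u^2 + 12u - 63 = (3u + 9)(u + 1) + (-72)
  u + 1 = (-(1/72)u - 1/72)(-72) + (0)
The last nonzero remainder is the constant -72, so the polynomials are coprime and gcd = 1.

1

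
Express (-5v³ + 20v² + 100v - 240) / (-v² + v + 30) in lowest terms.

Apply the Euclidean algorithm:
  -5v³ + 20v² + 100v - 240 = (5v - 15)(-v² + v + 30) + (-35v + 210)
  -v² + v + 30 = ((1/35)v + 1/7)(-35v + 210) + (0)
Last nonzero remainder: -35v + 210. Dividing through by -35 gives the monic gcd v - 6.
Cancel v - 6 from numerator and denominator to get the reduced form.

(5v² + 10v - 40)/(v + 5)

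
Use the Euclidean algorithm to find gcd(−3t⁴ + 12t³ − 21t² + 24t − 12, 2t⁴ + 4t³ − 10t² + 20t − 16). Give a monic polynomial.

t³ − 2t² + 3t − 2

Apply the Euclidean algorithm:
  −3t⁴ + 12t³ − 21t² + 24t − 12 = (−3/2)(2t⁴ + 4t³ − 10t² + 20t − 16) + (18t³ − 36t² + 54t − 36)
  2t⁴ + 4t³ − 10t² + 20t − 16 = ((1/9)t + 4/9)(18t³ − 36t² + 54t − 36) + (0)
Last nonzero remainder: 18t³ − 36t² + 54t − 36. Dividing through by 18 gives the monic gcd t³ − 2t² + 3t − 2.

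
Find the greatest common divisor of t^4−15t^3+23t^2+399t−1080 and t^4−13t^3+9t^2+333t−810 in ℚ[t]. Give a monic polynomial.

t^3−7t^2−33t+135

Apply the Euclidean algorithm:
  t^4−15t^3+23t^2+399t−1080 = (t^4−13t^3+9t^2+333t−810) + (−2t^3+14t^2+66t−270)
  t^4−13t^3+9t^2+333t−810 = (−(1/2)t+3)(−2t^3+14t^2+66t−270) + (0)
Last nonzero remainder: −2t^3+14t^2+66t−270. Dividing through by −2 gives the monic gcd t^3−7t^2−33t+135.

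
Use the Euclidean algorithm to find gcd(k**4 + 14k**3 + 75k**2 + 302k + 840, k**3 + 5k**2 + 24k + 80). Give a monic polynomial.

k**2 + k + 20

Euclidean algorithm in ℚ[k]:
  k**4 + 14k**3 + 75k**2 + 302k + 840 = (k + 9)(k**3 + 5k**2 + 24k + 80) + (6k**2 + 6k + 120)
  k**3 + 5k**2 + 24k + 80 = ((1/6)k + 2/3)(6k**2 + 6k + 120) + (0)
Last nonzero remainder: 6k**2 + 6k + 120. Dividing through by 6 gives the monic gcd k**2 + k + 20.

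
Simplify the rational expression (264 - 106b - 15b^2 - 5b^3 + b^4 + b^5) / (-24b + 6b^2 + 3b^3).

Apply the Euclidean algorithm:
  b^5 + b^4 - 5b^3 - 15b^2 - 106b + 264 = ((1/3)b^2 - (1/3)b + 5/3)(3b^3 + 6b^2 - 24b) + (-33b^2 - 66b + 264)
  3b^3 + 6b^2 - 24b = (-(1/11)b)(-33b^2 - 66b + 264) + (0)
Last nonzero remainder: -33b^2 - 66b + 264. Dividing through by -33 gives the monic gcd b^2 + 2b - 8.
Cancel b^2 + 2b - 8 from numerator and denominator to get the reduced form.

(-33 + 5b - b^2 + b^3)/(3b)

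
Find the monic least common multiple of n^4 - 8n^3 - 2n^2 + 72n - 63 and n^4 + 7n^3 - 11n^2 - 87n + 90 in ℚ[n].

By polynomial division,
  n^4 - 8n^3 - 2n^2 + 72n - 63 = (n^4 + 7n^3 - 11n^2 - 87n + 90) + (-15n^3 + 9n^2 + 159n - 153)
  n^4 + 7n^3 - 11n^2 - 87n + 90 = (-(1/15)n - 38/75)(-15n^3 + 9n^2 + 159n - 153) + ((104/25)n^2 - (416/25)n + 312/25)
  -15n^3 + 9n^2 + 159n - 153 = (-(375/104)n - 1275/104)((104/25)n^2 - (416/25)n + 312/25) + (0)
Last nonzero remainder: (104/25)n^2 - (416/25)n + 312/25. Dividing through by 104/25 gives the monic gcd n^2 - 4n + 3.
Then lcm(f, g) = f·g / gcd(f, g); expanding and making the result monic gives the answer.

n^6 + 3n^5 - 60n^4 - 190n^3 + 669n^2 + 1467n - 1890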